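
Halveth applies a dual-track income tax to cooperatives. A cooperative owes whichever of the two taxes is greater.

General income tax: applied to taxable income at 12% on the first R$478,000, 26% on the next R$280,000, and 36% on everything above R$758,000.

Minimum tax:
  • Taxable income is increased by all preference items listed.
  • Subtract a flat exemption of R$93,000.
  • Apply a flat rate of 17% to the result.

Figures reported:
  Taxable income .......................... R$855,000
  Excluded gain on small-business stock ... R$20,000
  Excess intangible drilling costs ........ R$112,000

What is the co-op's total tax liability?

R$165,080

Minimum tax:
  Adjusted income: R$855,000 + R$20,000 + R$112,000 = R$987,000
  Less exemption R$93,000 → base R$894,000
  R$894,000 × 17% = R$151,980

General income tax:
  R$478,000 × 12% = R$57,360
  R$280,000 × 26% = R$72,800
  R$97,000 × 36% = R$34,920
  → R$165,080

R$165,080 > R$151,980, so the general income tax governs.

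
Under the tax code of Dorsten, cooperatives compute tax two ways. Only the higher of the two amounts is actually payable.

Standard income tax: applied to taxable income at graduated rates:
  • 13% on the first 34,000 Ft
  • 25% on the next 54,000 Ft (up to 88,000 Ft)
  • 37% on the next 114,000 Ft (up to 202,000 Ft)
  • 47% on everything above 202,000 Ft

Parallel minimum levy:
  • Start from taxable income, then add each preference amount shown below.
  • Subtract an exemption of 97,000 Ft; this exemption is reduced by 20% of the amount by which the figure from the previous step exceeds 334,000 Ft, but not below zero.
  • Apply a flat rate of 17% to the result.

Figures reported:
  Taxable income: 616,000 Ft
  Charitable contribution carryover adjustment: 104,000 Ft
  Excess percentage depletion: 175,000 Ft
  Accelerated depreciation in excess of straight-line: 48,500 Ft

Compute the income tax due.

254,680 Ft

Standard income tax:
  34,000 Ft × 13% = 4,420 Ft
  54,000 Ft × 25% = 13,500 Ft
  114,000 Ft × 37% = 42,180 Ft
  414,000 Ft × 47% = 194,580 Ft
  → 254,680 Ft

Parallel minimum levy:
  Adjusted income: 616,000 Ft + 104,000 Ft + 175,000 Ft + 48,500 Ft = 943,500 Ft
  Exemption: 20% × (943,500 Ft − 334,000 Ft) = 121,900 Ft ≥ 97,000 Ft, so the exemption is fully phased out
  Base: 943,500 Ft − 0 Ft = 943,500 Ft
  943,500 Ft × 17% = 160,395 Ft

254,680 Ft > 160,395 Ft, so the standard income tax governs.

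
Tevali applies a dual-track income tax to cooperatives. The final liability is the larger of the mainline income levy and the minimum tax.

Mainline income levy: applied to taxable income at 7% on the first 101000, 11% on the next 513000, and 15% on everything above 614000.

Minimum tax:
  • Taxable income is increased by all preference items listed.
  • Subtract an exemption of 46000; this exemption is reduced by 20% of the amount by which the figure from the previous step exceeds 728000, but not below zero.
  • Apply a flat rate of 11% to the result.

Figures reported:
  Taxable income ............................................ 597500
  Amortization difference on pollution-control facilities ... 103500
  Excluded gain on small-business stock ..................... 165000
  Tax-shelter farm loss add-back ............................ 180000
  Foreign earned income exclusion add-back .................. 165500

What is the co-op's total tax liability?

133265

Minimum tax:
  Adjusted income: 597500 + 103500 + 165000 + 180000 + 165500 = 1211500
  Exemption: 20% × (1211500 − 728000) = 96700 ≥ 46000, so the exemption is fully phased out
  Base: 1211500 − 0 = 1211500
  1211500 × 11% = 133265

Mainline income levy:
  101000 × 7% = 7070
  496500 × 11% = 54615
  → 61685

133265 > 61685, so the minimum tax is the binding amount.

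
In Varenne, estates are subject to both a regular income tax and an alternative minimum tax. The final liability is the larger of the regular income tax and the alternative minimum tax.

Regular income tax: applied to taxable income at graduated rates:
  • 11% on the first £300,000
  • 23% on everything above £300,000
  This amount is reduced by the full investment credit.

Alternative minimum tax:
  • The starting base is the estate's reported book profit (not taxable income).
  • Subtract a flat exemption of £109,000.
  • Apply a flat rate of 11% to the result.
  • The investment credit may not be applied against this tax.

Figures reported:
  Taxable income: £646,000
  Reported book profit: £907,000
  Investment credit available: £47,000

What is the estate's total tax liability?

Regular income tax:
  £300,000 × 11% = £33,000
  £346,000 × 23% = £79,580
  → £112,580
  Less investment credit £47,000 → £65,580

Alternative minimum tax:
  Base (reported book profit): £907,000
  Less exemption £109,000 → base £798,000
  £798,000 × 11% = £87,780

£87,780 > £65,580, so the alternative minimum tax is the binding amount.

£87,780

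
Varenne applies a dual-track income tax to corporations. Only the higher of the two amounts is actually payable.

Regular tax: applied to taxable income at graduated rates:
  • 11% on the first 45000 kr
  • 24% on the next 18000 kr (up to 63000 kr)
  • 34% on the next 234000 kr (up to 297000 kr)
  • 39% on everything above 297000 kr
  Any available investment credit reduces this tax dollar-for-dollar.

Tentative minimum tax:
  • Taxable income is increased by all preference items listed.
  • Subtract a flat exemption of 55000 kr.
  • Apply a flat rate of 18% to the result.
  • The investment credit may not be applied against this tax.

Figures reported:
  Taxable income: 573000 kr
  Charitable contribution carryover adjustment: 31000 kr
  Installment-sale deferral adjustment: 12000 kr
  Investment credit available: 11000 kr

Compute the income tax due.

185470 kr

Regular tax:
  45000 kr × 11% = 4950 kr
  18000 kr × 24% = 4320 kr
  234000 kr × 34% = 79560 kr
  276000 kr × 39% = 107640 kr
  → 196470 kr
  Less investment credit 11000 kr → 185470 kr

Tentative minimum tax:
  Adjusted income: 573000 kr + 31000 kr + 12000 kr = 616000 kr
  Less exemption 55000 kr → base 561000 kr
  561000 kr × 18% = 100980 kr

185470 kr > 100980 kr, so the regular tax governs.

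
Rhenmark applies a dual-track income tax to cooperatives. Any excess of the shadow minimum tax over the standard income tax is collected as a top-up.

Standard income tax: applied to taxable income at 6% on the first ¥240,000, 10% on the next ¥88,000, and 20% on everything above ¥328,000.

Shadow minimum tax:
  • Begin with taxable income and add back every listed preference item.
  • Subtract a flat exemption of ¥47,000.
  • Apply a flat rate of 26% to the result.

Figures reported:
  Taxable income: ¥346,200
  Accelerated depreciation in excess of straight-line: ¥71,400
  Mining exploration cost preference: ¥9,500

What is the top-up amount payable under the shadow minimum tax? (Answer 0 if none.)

Shadow minimum tax:
  Adjusted income: ¥346,200 + ¥71,400 + ¥9,500 = ¥427,100
  Less exemption ¥47,000 → base ¥380,100
  ¥380,100 × 26% = ¥98,826

Standard income tax:
  ¥240,000 × 6% = ¥14,400
  ¥88,000 × 10% = ¥8,800
  ¥18,200 × 20% = ¥3,640
  → ¥26,840

Excess of shadow minimum tax over standard income tax: ¥98,826 − ¥26,840 = ¥71,986.

¥71,986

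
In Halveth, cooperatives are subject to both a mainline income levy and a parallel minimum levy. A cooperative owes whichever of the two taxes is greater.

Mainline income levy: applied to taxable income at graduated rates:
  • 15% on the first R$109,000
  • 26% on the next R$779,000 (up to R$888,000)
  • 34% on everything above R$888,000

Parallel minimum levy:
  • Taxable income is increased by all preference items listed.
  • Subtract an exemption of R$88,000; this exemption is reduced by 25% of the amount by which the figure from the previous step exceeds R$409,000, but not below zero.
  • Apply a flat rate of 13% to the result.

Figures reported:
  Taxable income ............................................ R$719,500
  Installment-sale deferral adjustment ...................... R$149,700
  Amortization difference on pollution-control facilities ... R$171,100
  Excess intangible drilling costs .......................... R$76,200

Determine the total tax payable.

Mainline income levy:
  R$109,000 × 15% = R$16,350
  R$610,500 × 26% = R$158,730
  → R$175,080

Parallel minimum levy:
  Adjusted income: R$719,500 + R$149,700 + R$171,100 + R$76,200 = R$1,116,500
  Exemption: 25% × (R$1,116,500 − R$409,000) = R$176,875 ≥ R$88,000, so the exemption is fully phased out
  Base: R$1,116,500 − R$0 = R$1,116,500
  R$1,116,500 × 13% = R$145,145

R$175,080 > R$145,145, so the mainline income levy governs.

R$175,080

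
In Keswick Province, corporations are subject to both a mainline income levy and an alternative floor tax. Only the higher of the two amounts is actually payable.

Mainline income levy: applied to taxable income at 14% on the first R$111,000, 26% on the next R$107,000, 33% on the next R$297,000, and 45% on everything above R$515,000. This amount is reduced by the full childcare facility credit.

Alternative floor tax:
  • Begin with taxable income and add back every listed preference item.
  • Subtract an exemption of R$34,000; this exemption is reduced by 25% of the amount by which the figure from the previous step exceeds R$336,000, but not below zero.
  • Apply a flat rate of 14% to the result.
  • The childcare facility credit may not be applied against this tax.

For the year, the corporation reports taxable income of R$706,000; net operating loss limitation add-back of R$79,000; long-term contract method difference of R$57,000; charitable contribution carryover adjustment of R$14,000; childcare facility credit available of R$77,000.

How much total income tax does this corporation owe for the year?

Alternative floor tax:
  Adjusted income: R$706,000 + R$79,000 + R$57,000 + R$14,000 = R$856,000
  Exemption: 25% × (R$856,000 − R$336,000) = R$130,000 ≥ R$34,000, so the exemption is fully phased out
  Base: R$856,000 − R$0 = R$856,000
  R$856,000 × 14% = R$119,840

Mainline income levy:
  R$111,000 × 14% = R$15,540
  R$107,000 × 26% = R$27,820
  R$297,000 × 33% = R$98,010
  R$191,000 × 45% = R$85,950
  → R$227,320
  Less childcare facility credit R$77,000 → R$150,320

R$150,320 > R$119,840, so the mainline income levy governs.

R$150,320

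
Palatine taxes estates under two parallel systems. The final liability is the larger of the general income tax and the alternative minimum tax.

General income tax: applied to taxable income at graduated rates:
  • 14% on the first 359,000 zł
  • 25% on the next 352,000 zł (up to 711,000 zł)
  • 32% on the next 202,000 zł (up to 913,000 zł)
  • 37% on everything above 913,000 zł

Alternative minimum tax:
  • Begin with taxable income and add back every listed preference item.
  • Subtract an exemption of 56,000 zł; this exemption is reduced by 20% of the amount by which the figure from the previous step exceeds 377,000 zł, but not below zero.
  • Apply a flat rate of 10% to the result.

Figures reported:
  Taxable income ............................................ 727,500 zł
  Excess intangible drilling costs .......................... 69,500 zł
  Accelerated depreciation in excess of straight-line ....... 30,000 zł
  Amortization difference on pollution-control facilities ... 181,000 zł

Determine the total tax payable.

143,540 zł

Alternative minimum tax:
  Adjusted income: 727,500 zł + 69,500 zł + 30,000 zł + 181,000 zł = 1,008,000 zł
  Exemption: 20% × (1,008,000 zł − 377,000 zł) = 126,200 zł ≥ 56,000 zł, so the exemption is fully phased out
  Base: 1,008,000 zł − 0 zł = 1,008,000 zł
  1,008,000 zł × 10% = 100,800 zł

General income tax:
  359,000 zł × 14% = 50,260 zł
  352,000 zł × 25% = 88,000 zł
  16,500 zł × 32% = 5,280 zł
  → 143,540 zł

143,540 zł > 100,800 zł, so the general income tax governs.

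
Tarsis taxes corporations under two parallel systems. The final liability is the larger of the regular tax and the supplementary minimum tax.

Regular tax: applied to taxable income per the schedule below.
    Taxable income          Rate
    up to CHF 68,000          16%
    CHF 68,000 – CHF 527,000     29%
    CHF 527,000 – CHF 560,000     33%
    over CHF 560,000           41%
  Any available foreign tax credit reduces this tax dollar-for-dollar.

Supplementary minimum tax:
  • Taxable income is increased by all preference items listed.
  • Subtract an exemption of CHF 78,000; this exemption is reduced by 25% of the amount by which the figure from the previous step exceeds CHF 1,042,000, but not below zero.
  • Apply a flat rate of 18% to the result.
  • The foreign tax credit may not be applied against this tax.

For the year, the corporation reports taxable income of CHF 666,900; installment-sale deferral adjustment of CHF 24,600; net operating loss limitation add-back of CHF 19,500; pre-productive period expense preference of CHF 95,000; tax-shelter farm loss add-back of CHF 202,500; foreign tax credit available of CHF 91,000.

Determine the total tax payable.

Supplementary minimum tax:
  Adjusted income: CHF 666,900 + CHF 24,600 + CHF 19,500 + CHF 95,000 + CHF 202,500 = CHF 1,008,500
  Exemption: CHF 1,008,500 ≤ CHF 1,042,000, so full CHF 78,000 applies
  Base: CHF 1,008,500 − CHF 78,000 = CHF 930,500
  CHF 930,500 × 18% = CHF 167,490

Regular tax:
  CHF 68,000 × 16% = CHF 10,880
  CHF 459,000 × 29% = CHF 133,110
  CHF 33,000 × 33% = CHF 10,890
  CHF 106,900 × 41% = CHF 43,829
  → CHF 198,709
  Less foreign tax credit CHF 91,000 → CHF 107,709

CHF 167,490 > CHF 107,709, so the supplementary minimum tax is the binding amount.

CHF 167,490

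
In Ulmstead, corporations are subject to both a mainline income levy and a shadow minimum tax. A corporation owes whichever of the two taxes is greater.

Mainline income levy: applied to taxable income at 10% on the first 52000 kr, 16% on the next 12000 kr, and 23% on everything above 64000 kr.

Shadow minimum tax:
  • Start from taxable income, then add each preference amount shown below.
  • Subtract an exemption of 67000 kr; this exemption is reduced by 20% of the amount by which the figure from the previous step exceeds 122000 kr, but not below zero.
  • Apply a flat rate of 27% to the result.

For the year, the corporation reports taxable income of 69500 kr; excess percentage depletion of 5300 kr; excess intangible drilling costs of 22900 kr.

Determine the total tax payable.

Mainline income levy:
  52000 kr × 10% = 5200 kr
  12000 kr × 16% = 1920 kr
  5500 kr × 23% = 1265 kr
  → 8385 kr

Shadow minimum tax:
  Adjusted income: 69500 kr + 5300 kr + 22900 kr = 97700 kr
  Exemption: 97700 kr ≤ 122000 kr, so full 67000 kr applies
  Base: 97700 kr − 67000 kr = 30700 kr
  30700 kr × 27% = 8289 kr

8385 kr > 8289 kr, so the mainline income levy governs.

8385 kr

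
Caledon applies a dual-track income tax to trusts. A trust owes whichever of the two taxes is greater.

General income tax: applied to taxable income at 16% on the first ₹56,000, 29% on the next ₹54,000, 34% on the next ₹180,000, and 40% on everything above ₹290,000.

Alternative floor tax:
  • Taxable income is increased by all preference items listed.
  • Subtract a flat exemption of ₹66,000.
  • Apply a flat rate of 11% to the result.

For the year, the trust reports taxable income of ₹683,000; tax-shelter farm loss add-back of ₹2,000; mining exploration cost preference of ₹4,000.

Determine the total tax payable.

General income tax:
  ₹56,000 × 16% = ₹8,960
  ₹54,000 × 29% = ₹15,660
  ₹180,000 × 34% = ₹61,200
  ₹393,000 × 40% = ₹157,200
  → ₹243,020

Alternative floor tax:
  Adjusted income: ₹683,000 + ₹2,000 + ₹4,000 = ₹689,000
  Less exemption ₹66,000 → base ₹623,000
  ₹623,000 × 11% = ₹68,530

₹243,020 > ₹68,530, so the general income tax governs.

₹243,020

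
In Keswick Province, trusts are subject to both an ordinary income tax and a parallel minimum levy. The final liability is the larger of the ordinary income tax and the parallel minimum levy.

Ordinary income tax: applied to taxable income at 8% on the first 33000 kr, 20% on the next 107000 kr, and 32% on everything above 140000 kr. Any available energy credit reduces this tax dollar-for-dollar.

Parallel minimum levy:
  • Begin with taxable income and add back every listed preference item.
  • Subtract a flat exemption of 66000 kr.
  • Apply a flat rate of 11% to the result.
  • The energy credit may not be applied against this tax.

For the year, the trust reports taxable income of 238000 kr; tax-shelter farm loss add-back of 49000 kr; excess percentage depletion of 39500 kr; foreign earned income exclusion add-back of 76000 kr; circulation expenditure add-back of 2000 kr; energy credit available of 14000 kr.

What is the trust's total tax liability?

41400 kr

Parallel minimum levy:
  Adjusted income: 238000 kr + 49000 kr + 39500 kr + 76000 kr + 2000 kr = 404500 kr
  Less exemption 66000 kr → base 338500 kr
  338500 kr × 11% = 37235 kr

Ordinary income tax:
  33000 kr × 8% = 2640 kr
  107000 kr × 20% = 21400 kr
  98000 kr × 32% = 31360 kr
  → 55400 kr
  Less energy credit 14000 kr → 41400 kr

41400 kr > 37235 kr, so the ordinary income tax governs.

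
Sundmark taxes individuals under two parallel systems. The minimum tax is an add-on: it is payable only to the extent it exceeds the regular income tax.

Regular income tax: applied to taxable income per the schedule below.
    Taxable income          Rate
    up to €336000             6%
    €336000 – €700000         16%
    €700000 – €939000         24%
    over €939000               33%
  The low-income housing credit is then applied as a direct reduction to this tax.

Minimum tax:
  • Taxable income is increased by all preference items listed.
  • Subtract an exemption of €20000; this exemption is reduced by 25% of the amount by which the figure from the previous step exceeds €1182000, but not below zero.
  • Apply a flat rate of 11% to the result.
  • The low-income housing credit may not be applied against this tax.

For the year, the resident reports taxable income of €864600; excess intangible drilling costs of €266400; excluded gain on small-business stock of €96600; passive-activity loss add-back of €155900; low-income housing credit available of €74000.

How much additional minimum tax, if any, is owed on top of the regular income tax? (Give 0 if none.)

Minimum tax:
  Adjusted income: €864600 + €266400 + €96600 + €155900 = €1383500
  Exemption: 25% × (€1383500 − €1182000) = €50375 ≥ €20000, so the exemption is fully phased out
  Base: €1383500 − €0 = €1383500
  €1383500 × 11% = €152185

Regular income tax:
  €336000 × 6% = €20160
  €364000 × 16% = €58240
  €164600 × 24% = €39504
  → €117904
  Less low-income housing credit €74000 → €43904

Excess of minimum tax over regular income tax: €152185 − €43904 = €108281.

€108281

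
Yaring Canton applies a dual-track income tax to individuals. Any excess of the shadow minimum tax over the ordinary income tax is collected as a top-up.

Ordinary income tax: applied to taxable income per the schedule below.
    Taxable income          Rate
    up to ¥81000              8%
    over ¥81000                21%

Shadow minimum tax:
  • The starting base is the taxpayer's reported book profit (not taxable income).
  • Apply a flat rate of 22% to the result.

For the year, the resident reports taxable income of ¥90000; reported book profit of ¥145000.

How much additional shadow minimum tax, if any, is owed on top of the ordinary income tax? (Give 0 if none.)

¥23530

Shadow minimum tax:
  Base (reported book profit): ¥145000
  ¥145000 × 22% = ¥31900

Ordinary income tax:
  ¥81000 × 8% = ¥6480
  ¥9000 × 21% = ¥1890
  → ¥8370

Excess of shadow minimum tax over ordinary income tax: ¥31900 − ¥8370 = ¥23530.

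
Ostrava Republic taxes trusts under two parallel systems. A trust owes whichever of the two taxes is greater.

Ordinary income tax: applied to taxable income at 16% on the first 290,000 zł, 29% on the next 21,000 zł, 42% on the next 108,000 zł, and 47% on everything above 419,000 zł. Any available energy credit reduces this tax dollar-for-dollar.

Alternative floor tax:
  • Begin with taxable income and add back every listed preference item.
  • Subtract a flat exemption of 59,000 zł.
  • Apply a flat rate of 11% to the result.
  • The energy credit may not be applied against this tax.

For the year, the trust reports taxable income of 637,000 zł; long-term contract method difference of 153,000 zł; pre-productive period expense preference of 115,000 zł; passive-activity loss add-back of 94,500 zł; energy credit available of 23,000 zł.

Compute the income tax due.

177,310 zł

Ordinary income tax:
  290,000 zł × 16% = 46,400 zł
  21,000 zł × 29% = 6,090 zł
  108,000 zł × 42% = 45,360 zł
  218,000 zł × 47% = 102,460 zł
  → 200,310 zł
  Less energy credit 23,000 zł → 177,310 zł

Alternative floor tax:
  Adjusted income: 637,000 zł + 153,000 zł + 115,000 zł + 94,500 zł = 999,500 zł
  Less exemption 59,000 zł → base 940,500 zł
  940,500 zł × 11% = 103,455 zł

177,310 zł > 103,455 zł, so the ordinary income tax governs.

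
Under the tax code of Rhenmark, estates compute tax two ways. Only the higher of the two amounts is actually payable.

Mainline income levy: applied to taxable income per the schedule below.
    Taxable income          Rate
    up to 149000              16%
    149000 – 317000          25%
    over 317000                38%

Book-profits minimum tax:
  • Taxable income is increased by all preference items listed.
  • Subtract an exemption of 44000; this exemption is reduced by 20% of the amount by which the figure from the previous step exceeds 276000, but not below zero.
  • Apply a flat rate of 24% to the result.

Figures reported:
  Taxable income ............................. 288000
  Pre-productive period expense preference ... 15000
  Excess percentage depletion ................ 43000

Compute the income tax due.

75840

Book-profits minimum tax:
  Adjusted income: 288000 + 15000 + 43000 = 346000
  Exemption: 44000 − 20% × (346000 − 276000) = 44000 − 14000 = 30000
  Base: 346000 − 30000 = 316000
  316000 × 24% = 75840

Mainline income levy:
  149000 × 16% = 23840
  139000 × 25% = 34750
  → 58590

75840 > 58590, so the book-profits minimum tax is the binding amount.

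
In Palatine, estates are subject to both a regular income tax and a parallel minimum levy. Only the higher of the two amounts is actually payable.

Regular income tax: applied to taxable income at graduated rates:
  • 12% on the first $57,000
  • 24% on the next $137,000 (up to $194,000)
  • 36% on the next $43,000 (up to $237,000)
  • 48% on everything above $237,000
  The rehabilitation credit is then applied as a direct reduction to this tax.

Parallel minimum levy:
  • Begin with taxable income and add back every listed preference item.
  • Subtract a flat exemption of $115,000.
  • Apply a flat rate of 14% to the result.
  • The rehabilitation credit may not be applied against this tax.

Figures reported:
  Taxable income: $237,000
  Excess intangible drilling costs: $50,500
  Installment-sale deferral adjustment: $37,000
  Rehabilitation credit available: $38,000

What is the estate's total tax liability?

$29,330

Regular income tax:
  $57,000 × 12% = $6,840
  $137,000 × 24% = $32,880
  $43,000 × 36% = $15,480
  → $55,200
  Less rehabilitation credit $38,000 → $17,200

Parallel minimum levy:
  Adjusted income: $237,000 + $50,500 + $37,000 = $324,500
  Less exemption $115,000 → base $209,500
  $209,500 × 14% = $29,330

$29,330 > $17,200, so the parallel minimum levy is the binding amount.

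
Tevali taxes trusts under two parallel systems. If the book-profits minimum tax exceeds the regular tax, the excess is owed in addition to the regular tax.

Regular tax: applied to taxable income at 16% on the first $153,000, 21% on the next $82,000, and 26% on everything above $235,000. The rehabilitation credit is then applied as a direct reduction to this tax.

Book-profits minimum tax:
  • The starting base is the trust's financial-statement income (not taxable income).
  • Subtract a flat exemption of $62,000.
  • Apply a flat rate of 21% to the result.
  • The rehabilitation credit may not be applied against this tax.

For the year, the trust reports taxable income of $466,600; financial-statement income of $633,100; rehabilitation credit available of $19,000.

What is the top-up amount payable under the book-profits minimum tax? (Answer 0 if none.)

$37,015

Book-profits minimum tax:
  Base (financial-statement income): $633,100
  Less exemption $62,000 → base $571,100
  $571,100 × 21% = $119,931

Regular tax:
  $153,000 × 16% = $24,480
  $82,000 × 21% = $17,220
  $231,600 × 26% = $60,216
  → $101,916
  Less rehabilitation credit $19,000 → $82,916

Excess of book-profits minimum tax over regular tax: $119,931 − $82,916 = $37,015.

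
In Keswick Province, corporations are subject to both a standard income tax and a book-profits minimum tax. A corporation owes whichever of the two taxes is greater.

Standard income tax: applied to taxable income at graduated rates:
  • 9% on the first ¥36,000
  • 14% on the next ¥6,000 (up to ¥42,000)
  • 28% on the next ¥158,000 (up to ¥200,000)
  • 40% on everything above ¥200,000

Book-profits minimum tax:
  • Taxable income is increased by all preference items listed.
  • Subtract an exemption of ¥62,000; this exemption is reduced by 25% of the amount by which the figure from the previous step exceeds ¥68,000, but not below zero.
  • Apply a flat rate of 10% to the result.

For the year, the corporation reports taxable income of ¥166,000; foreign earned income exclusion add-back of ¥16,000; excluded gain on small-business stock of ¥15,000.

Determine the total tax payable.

¥38,800

Standard income tax:
  ¥36,000 × 9% = ¥3,240
  ¥6,000 × 14% = ¥840
  ¥124,000 × 28% = ¥34,720
  → ¥38,800

Book-profits minimum tax:
  Adjusted income: ¥166,000 + ¥16,000 + ¥15,000 = ¥197,000
  Exemption: ¥62,000 − 25% × (¥197,000 − ¥68,000) = ¥62,000 − ¥32,250 = ¥29,750
  Base: ¥197,000 − ¥29,750 = ¥167,250
  ¥167,250 × 10% = ¥16,725

¥38,800 > ¥16,725, so the standard income tax governs.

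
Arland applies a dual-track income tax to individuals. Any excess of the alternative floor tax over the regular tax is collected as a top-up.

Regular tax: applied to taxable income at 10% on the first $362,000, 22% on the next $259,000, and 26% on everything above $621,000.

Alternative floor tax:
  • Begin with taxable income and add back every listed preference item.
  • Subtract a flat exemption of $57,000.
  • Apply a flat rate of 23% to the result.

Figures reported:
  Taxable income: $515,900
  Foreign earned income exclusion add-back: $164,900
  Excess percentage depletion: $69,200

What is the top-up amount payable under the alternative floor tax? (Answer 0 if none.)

Regular tax:
  $362,000 × 10% = $36,200
  $153,900 × 22% = $33,858
  → $70,058

Alternative floor tax:
  Adjusted income: $515,900 + $164,900 + $69,200 = $750,000
  Less exemption $57,000 → base $693,000
  $693,000 × 23% = $159,390

Excess of alternative floor tax over regular tax: $159,390 − $70,058 = $89,332.

$89,332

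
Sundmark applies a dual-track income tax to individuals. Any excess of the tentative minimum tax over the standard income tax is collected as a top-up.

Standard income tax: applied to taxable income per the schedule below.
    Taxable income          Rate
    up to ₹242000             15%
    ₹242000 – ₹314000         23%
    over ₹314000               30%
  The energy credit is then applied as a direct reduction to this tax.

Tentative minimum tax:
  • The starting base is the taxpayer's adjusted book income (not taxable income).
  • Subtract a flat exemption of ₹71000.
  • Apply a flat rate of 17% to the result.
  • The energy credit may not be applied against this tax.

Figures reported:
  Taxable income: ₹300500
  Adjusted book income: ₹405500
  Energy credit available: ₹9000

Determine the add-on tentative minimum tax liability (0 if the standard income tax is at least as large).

Tentative minimum tax:
  Base (adjusted book income): ₹405500
  Less exemption ₹71000 → base ₹334500
  ₹334500 × 17% = ₹56865

Standard income tax:
  ₹242000 × 15% = ₹36300
  ₹58500 × 23% = ₹13455
  → ₹49755
  Less energy credit ₹9000 → ₹40755

Excess of tentative minimum tax over standard income tax: ₹56865 − ₹40755 = ₹16110.

₹16110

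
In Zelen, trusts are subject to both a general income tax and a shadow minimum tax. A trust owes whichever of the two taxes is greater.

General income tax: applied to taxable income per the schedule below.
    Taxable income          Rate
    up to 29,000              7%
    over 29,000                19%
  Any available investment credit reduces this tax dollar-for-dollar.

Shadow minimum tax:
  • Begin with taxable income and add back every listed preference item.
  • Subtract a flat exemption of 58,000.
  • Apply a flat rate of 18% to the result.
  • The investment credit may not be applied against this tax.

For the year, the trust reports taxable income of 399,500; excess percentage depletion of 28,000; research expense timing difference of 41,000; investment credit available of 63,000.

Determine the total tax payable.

73,890

Shadow minimum tax:
  Adjusted income: 399,500 + 28,000 + 41,000 = 468,500
  Less exemption 58,000 → base 410,500
  410,500 × 18% = 73,890

General income tax:
  29,000 × 7% = 2,030
  370,500 × 19% = 70,395
  → 72,425
  Less investment credit 63,000 → 9,425

73,890 > 9,425, so the shadow minimum tax is the binding amount.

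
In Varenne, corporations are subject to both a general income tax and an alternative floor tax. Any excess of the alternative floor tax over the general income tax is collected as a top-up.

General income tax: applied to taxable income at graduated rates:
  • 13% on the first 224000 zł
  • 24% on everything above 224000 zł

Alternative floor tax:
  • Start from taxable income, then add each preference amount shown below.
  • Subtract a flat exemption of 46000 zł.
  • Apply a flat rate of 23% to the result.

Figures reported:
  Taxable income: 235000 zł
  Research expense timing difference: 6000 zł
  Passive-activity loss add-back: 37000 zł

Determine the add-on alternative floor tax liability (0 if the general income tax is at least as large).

21600 zł

General income tax:
  224000 zł × 13% = 29120 zł
  11000 zł × 24% = 2640 zł
  → 31760 zł

Alternative floor tax:
  Adjusted income: 235000 zł + 6000 zł + 37000 zł = 278000 zł
  Less exemption 46000 zł → base 232000 zł
  232000 zł × 23% = 53360 zł

Excess of alternative floor tax over general income tax: 53360 zł − 31760 zł = 21600 zł.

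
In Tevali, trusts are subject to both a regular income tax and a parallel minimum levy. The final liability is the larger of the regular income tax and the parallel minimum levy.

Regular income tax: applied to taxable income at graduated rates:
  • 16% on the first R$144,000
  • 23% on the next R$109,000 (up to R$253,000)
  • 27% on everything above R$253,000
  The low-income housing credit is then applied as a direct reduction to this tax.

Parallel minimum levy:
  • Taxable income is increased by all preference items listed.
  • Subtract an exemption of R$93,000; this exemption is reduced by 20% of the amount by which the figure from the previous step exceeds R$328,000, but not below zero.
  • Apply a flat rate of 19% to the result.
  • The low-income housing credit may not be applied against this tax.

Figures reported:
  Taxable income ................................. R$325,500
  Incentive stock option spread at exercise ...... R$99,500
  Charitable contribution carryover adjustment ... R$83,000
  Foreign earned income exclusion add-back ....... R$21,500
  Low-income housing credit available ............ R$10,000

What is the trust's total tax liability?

Parallel minimum levy:
  Adjusted income: R$325,500 + R$99,500 + R$83,000 + R$21,500 = R$529,500
  Exemption: R$93,000 − 20% × (R$529,500 − R$328,000) = R$93,000 − R$40,300 = R$52,700
  Base: R$529,500 − R$52,700 = R$476,800
  R$476,800 × 19% = R$90,592

Regular income tax:
  R$144,000 × 16% = R$23,040
  R$109,000 × 23% = R$25,070
  R$72,500 × 27% = R$19,575
  → R$67,685
  Less low-income housing credit R$10,000 → R$57,685

R$90,592 > R$57,685, so the parallel minimum levy is the binding amount.

R$90,592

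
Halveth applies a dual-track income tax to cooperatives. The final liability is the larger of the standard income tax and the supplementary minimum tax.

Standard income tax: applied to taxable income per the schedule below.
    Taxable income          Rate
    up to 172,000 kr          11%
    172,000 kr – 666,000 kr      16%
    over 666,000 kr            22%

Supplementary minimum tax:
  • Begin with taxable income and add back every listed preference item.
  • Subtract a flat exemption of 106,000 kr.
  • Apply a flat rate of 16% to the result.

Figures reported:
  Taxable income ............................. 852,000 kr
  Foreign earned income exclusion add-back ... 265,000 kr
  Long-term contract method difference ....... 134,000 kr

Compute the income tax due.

Standard income tax:
  172,000 kr × 11% = 18,920 kr
  494,000 kr × 16% = 79,040 kr
  186,000 kr × 22% = 40,920 kr
  → 138,880 kr

Supplementary minimum tax:
  Adjusted income: 852,000 kr + 265,000 kr + 134,000 kr = 1,251,000 kr
  Less exemption 106,000 kr → base 1,145,000 kr
  1,145,000 kr × 16% = 183,200 kr

183,200 kr > 138,880 kr, so the supplementary minimum tax is the binding amount.

183,200 kr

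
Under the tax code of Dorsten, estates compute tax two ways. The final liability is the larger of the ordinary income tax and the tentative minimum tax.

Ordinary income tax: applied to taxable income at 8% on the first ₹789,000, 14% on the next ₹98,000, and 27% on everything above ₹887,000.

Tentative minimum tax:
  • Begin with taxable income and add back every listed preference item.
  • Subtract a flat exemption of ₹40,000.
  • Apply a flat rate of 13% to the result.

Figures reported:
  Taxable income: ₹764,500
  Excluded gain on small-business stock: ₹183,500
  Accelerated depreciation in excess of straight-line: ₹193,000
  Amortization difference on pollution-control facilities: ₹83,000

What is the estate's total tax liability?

₹153,920

Ordinary income tax:
  ₹764,500 × 8% = ₹61,160

Tentative minimum tax:
  Adjusted income: ₹764,500 + ₹183,500 + ₹193,000 + ₹83,000 = ₹1,224,000
  Less exemption ₹40,000 → base ₹1,184,000
  ₹1,184,000 × 13% = ₹153,920

₹153,920 > ₹61,160, so the tentative minimum tax is the binding amount.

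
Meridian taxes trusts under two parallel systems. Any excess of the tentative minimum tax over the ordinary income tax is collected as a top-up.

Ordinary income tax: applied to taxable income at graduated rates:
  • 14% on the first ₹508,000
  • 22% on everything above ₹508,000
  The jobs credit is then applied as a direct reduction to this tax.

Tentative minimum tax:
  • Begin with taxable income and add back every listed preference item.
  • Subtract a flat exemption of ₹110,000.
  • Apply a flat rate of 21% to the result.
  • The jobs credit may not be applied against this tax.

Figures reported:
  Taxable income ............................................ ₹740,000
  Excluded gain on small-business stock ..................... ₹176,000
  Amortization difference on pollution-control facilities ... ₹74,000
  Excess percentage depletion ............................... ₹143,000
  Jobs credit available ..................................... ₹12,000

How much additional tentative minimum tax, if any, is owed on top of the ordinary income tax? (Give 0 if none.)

₹104,670

Tentative minimum tax:
  Adjusted income: ₹740,000 + ₹176,000 + ₹74,000 + ₹143,000 = ₹1,133,000
  Less exemption ₹110,000 → base ₹1,023,000
  ₹1,023,000 × 21% = ₹214,830

Ordinary income tax:
  ₹508,000 × 14% = ₹71,120
  ₹232,000 × 22% = ₹51,040
  → ₹122,160
  Less jobs credit ₹12,000 → ₹110,160

Excess of tentative minimum tax over ordinary income tax: ₹214,830 − ₹110,160 = ₹104,670.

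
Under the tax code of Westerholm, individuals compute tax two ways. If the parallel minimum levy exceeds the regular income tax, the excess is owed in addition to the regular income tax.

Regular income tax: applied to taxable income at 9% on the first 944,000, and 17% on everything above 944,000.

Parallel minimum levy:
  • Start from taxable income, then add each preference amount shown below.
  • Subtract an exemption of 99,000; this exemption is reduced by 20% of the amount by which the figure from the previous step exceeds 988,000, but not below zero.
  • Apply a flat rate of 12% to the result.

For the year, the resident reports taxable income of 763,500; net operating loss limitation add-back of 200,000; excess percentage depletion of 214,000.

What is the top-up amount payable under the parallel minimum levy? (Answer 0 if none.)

Parallel minimum levy:
  Adjusted income: 763,500 + 200,000 + 214,000 = 1,177,500
  Exemption: 99,000 − 20% × (1,177,500 − 988,000) = 99,000 − 37,900 = 61,100
  Base: 1,177,500 − 61,100 = 1,116,400
  1,116,400 × 12% = 133,968

Regular income tax:
  763,500 × 9% = 68,715

Excess of parallel minimum levy over regular income tax: 133,968 − 68,715 = 65,253.

65,253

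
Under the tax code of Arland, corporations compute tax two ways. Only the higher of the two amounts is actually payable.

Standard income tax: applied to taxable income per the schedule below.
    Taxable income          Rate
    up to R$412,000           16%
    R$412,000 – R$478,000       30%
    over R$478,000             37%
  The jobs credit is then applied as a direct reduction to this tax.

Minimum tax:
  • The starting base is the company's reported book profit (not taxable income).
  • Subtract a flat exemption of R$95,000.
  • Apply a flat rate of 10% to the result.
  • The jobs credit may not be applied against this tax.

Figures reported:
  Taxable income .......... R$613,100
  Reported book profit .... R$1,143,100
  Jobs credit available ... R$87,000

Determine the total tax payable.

R$104,810

Standard income tax:
  R$412,000 × 16% = R$65,920
  R$66,000 × 30% = R$19,800
  R$135,100 × 37% = R$49,987
  → R$135,707
  Less jobs credit R$87,000 → R$48,707

Minimum tax:
  Base (reported book profit): R$1,143,100
  Less exemption R$95,000 → base R$1,048,100
  R$1,048,100 × 10% = R$104,810

R$104,810 > R$48,707, so the minimum tax is the binding amount.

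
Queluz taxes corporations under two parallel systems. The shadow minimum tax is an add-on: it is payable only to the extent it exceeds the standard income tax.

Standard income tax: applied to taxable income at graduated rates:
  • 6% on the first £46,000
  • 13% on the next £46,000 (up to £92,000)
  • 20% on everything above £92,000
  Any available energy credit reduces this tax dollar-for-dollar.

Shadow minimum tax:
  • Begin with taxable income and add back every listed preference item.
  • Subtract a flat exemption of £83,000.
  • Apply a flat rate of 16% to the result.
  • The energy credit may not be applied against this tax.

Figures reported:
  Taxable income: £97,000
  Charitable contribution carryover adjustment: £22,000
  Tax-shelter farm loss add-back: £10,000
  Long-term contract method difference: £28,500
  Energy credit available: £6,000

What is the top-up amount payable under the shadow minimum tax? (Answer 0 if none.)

£8,180

Shadow minimum tax:
  Adjusted income: £97,000 + £22,000 + £10,000 + £28,500 = £157,500
  Less exemption £83,000 → base £74,500
  £74,500 × 16% = £11,920

Standard income tax:
  £46,000 × 6% = £2,760
  £46,000 × 13% = £5,980
  £5,000 × 20% = £1,000
  → £9,740
  Less energy credit £6,000 → £3,740

Excess of shadow minimum tax over standard income tax: £11,920 − £3,740 = £8,180.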